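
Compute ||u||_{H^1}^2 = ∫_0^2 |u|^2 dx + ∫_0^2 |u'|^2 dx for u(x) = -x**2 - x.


||u||_{H^1}^2 = 566/15

The H^1 norm (squared) on an interval (0, L) is
  ||u||_{H^1}^2 = ∫_0^L u(x)^2 dx + ∫_0^L u'(x)^2 dx.
Compute u'(x) = -2*x - 1.
Then u(x)^2 = x**4 + 2*x**3 + x**2 and u'(x)^2 = 4*x**2 + 4*x + 1.
Integrate each monomial from 0 to 2 using ∫_0^2 c·x^n dx = c·2^(n+1)/(n+1):
  ∫_0^2 u(x)^2 dx = ∫_0^2 (x^4 + 2*x^3 + x^2) dx. Term by term:
    ∫_0^2 x^4 dx = 32/5;  ∫_0^2 2*x^3 dx = 8;  ∫_0^2 x^2 dx = 8/3.
  Sum: 32/5 + 8 + 8/3 = 256/15.
  ∫_0^2 u'(x)^2 dx = ∫_0^2 (4*x^2 + 4*x + 1) dx. Term by term:
    ∫_0^2 4*x^2 dx = 32/3;  ∫_0^2 4*x dx = 8;  ∫_0^2 1 dx = 2.
  Sum: 32/3 + 8 + 2 = 62/3.
Adding: ||u||_{H^1}^2 = 256/15 + 62/3 = 566/15.


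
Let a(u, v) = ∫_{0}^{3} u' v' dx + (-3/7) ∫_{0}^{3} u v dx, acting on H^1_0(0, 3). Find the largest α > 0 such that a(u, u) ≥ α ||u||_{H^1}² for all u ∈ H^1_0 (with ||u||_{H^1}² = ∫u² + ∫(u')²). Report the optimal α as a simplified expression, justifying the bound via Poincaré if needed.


α = (-27/7 + π^2)/(9 + π^2)

Coercivity of a(·,·) on H^1_0(0, 3) means a(u, u) ≥ α ||u||_{H^1}² for every u ∈ H^1_0.
The interval has length L = 3, and Poincaré/coercivity depend only on L. Here a(u, u) = ∫(u')² + (-3/7)·∫u².
Here c = -3/7 < 0 with |c| < (π/L)² = π^2/9, so coercivity still holds. The condition a(u,u) ≥ α||u||_{H^1}² reads (1−α)∫(u')² ≥ (α−c)∫u². Any admissible α is ≤ 1 (rapidly oscillating u have ∫u²/∫(u')² → 0), and α = 1 would force 0 ≥ (1−c)∫u², impossible since c < 1; so 1−α > 0. By the sharp Poincaré inequality on H^1_0 of an interval of length L, ∫(u')² ≥ (π/L)²∫u² with equality for the first sine mode sin(π(x−x₀)/L) (x₀ the left endpoint), so the inequality holds for all u iff (1−α)(π/L)² ≥ α − c, i.e. α ≤ ((π/L)² + c)/((π/L)² + 1) = (1 + c(L/π)²)/(1 + (L/π)²). (Direct route, valid since c ≤ 0: Poincaré gives c∫u² ≥ c(L/π)²∫(u')², so a(u,u) ≥ (1 + c(L/π)²)∫(u')², while ||u||_{H^1}² ≤ (1 + (L/π)²)∫(u')²; dividing yields the same α.) With (π/L)² = π^2/9 and c = -3/7, the largest admissible constant is α = ((π/L)² + c)/((π/L)² + 1).
Simplifying, α = (-27/7 + π^2)/(9 + π^2).


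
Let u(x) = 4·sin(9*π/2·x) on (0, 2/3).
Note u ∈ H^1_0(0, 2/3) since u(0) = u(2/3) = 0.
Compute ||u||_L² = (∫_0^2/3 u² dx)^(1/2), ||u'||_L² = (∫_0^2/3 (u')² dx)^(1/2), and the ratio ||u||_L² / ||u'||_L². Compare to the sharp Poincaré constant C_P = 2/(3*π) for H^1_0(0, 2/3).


||u||_L² / ||u'||_L² = 2/(9*π) < C_P = 2/(3*π).

u(x) = 4·sin(9*π/2·x), so u'(x) = 18*π*cos(9*π*x/2).
Writing u(x) = A·sin(kπx/L) with A = 4 and k = 3, use ∫_0^L sin²(kπx/L) dx = L/2 and ∫_0^L cos²(kπx/L) dx = L/2.
u² = 16·sin²(9*π/2·x) and (u')² = 324*π^2·cos²(9*π/2·x), and each of sin², cos² integrates to L/2 = 1/3 over (0, 2/3).
∫_0^2/3 u² dx = 16/3, so ||u||_L² = 4*sqrt(3)/3.
∫_0^2/3 (u')² dx = 108*π^2, so ||u'||_L² = 6*sqrt(3)*π.
Ratio ||u||_L² / ||u'||_L² = 2/(9*π).
Sharp Poincaré constant on H^1_0(0, 2/3) is C_P = L/π = 2/(3*π), achieved by sin(3*π/2·x).
This is the k = 3 harmonic; the ratio L/(kπ) is strictly less than C_P = L/π, consistent with the sharp inequality ||u||_L² ≤ C_P ||u'||_L².


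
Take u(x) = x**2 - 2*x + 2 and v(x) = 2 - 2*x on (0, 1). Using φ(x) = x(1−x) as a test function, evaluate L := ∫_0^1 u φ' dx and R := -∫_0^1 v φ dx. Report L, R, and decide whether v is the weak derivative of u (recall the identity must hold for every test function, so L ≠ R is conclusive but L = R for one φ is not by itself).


LHS = 1/6, RHS = -1/6. No, v is not the weak derivative of u.

u(x) = x**2 - 2*x + 2, classical derivative u'(x) = 2*x - 2.
φ(x) = x(1−x), so φ'(x) = 1 - 2*x.
Note φ(0) = φ(1) = 0, so the boundary term u·φ vanishes.
LHS = ∫_0^1 u(x) φ'(x) dx = ∫_0^1 (-2*x^3 + 5*x^2 - 6*x + 2) dx. Term by term:
  ∫_0^1 -2*x^3 dx = -1/2;  ∫_0^1 5*x^2 dx = 5/3;  ∫_0^1 -6*x dx = -3;
  ∫_0^1 2 dx = 2.
Sum: -1/2 + 5/3 − 3 + 2 = 1/6.
So LHS = 1/6.
∫_0^1 v(x) φ(x) dx = ∫_0^1 (2*x^3 - 4*x^2 + 2*x) dx. Term by term:
  ∫_0^1 2*x^3 dx = 1/2;  ∫_0^1 -4*x^2 dx = -4/3;  ∫_0^1 2*x dx = 1.
Sum: 1/2 − 4/3 + 1 = 1/6.
So RHS = -∫_0^1 v(x) φ(x) dx = -1/6.
LHS − RHS = 1/3 ≠ 0, so the identity fails.
(For a valid weak derivative the identity must hold for EVERY test function, in particular this one. The failure shows v is NOT the weak derivative of u.)
Correct weak derivative would be u'(x) = 2*x - 2.


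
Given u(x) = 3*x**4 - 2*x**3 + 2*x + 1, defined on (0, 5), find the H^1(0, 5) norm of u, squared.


||u||_{H^1}^2 = 113508775/42

The H^1 norm (squared) on an interval (0, L) is
  ||u||_{H^1}^2 = ∫_0^L u(x)^2 dx + ∫_0^L u'(x)^2 dx.
Compute u'(x) = 12*x**3 - 6*x**2 + 2.
Then u(x)^2 = 9*x**8 - 12*x**7 + 4*x**6 + 12*x**5 - 2*x**4 - 4*x**3 + 4*x**2 + 4*x + 1 and u'(x)^2 = 144*x**6 - 144*x**5 + 36*x**4 + 48*x**3 - 24*x**2 + 4.
Integrate each monomial from 0 to 5 using ∫_0^5 c·x^n dx = c·5^(n+1)/(n+1):
  ∫_0^5 u(x)^2 dx = ∫_0^5 (9*x^8 - 12*x^7 + 4*x^6 + 12*x^5 - 2*x^4 - 4*x^3 + 4*x^2 + 4*x + 1) dx. Term by term:
    ∫_0^5 9*x^8 dx = 1953125;  ∫_0^5 -12*x^7 dx = -1171875/2;  ∫_0^5 4*x^6 dx = 312500/7;
    ∫_0^5 12*x^5 dx = 31250;  ∫_0^5 -2*x^4 dx = -1250;  ∫_0^5 -4*x^3 dx = -625;
    ∫_0^5 4*x^2 dx = 500/3;  ∫_0^5 4*x dx = 50;  ∫_0^5 1 dx = 5.
  Sum: 1953125 − 1171875/2 + 312500/7 + 31250 − 1250 − 625 + 500/3 + 50 + 5 = 60539935/42.
  ∫_0^5 u'(x)^2 dx = ∫_0^5 (144*x^6 - 144*x^5 + 36*x^4 + 48*x^3 - 24*x^2 + 4) dx. Term by term:
    ∫_0^5 144*x^6 dx = 11250000/7;  ∫_0^5 -144*x^5 dx = -375000;  ∫_0^5 36*x^4 dx = 22500;
    ∫_0^5 48*x^3 dx = 7500;  ∫_0^5 -24*x^2 dx = -1000;  ∫_0^5 4 dx = 20.
  Sum: 11250000/7 − 375000 + 22500 + 7500 − 1000 + 20 = 8828140/7.
Adding: ||u||_{H^1}^2 = 60539935/42 + 8828140/7 = 113508775/42.


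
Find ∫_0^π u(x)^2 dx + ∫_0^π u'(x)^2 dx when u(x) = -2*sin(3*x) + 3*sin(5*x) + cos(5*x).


||u||_{H^1(0,π)}^2 = 150*π

u'(x) = -5*sin(5*x) - 6*cos(3*x) + 15*cos(5*x).
Expand u² and (u')² and integrate term by term on (0, π), using: for integers n ≥ 1, ∫_0^π sin²(nx) dx = ∫_0^π cos²(nx) dx = π/2; for n ≠ n', ∫_0^π sin(nx)sin(n'x) dx = ∫_0^π cos(nx)cos(n'x) dx = 0; and by product-to-sum, ∫_0^π sin(nx)cos(n'x) dx = ½∫_0^π [sin((n+n')x) + sin((n−n')x)] dx, which is 0 when n+n' is even and 2n/(n²−n'²) when n+n' is odd (it need not vanish on (0, π)).
  u² squared terms: (-2)²·∫sin(3x)² dx = 4·π/2 = 2*π;  (3)²·∫sin(5x)² dx = 9·π/2 = 9*π/2;  (1)²·∫cos(5x)² dx = 1·π/2 = π/2.
  u² cross terms: 2·(-2)·(3)·∫sin(3x)·sin(5x) dx = -12·(0) = 0;  2·(-2)·(1)·∫sin(3x)·cos(5x) dx = -4·(0) = 0;  2·(3)·(1)·∫sin(5x)·cos(5x) dx = 6·(0) = 0.
  So ∫_0^π u² dx = 2*π + 9*π/2 + π/2 + 0 + 0 + 0 = 7*π.
  (u')² squared terms: (-6)²·∫cos(3x)² dx = 36·π/2 = 18*π;  (-5)²·∫sin(5x)² dx = 25·π/2 = 25*π/2;  (15)²·∫cos(5x)² dx = 225·π/2 = 225*π/2.
  (u')² cross terms: 2·(-6)·(-5)·∫cos(3x)·sin(5x) dx = 60·(0) = 0;  2·(-6)·(15)·∫cos(3x)·cos(5x) dx = -180·(0) = 0;  2·(-5)·(15)·∫sin(5x)·cos(5x) dx = -150·(0) = 0.
  So ∫_0^π (u')² dx = 18*π + 25*π/2 + 225*π/2 + 0 + 0 + 0 = 143*π.
||u||_{H^1}^2 = (7*π) + (143*π) = 150*π.


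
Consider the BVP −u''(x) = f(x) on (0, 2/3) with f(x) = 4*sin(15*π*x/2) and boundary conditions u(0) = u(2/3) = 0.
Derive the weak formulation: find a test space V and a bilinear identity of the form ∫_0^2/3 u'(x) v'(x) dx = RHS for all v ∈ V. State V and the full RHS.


V = H^1_0(0, 2/3) (so v(0) = v(2/3) = 0); weak form: ∫_0^2/3 u'v' dx = ∫_0^2/3 (4*sin(15*π*x/2)) v dx for all v ∈ V.

Multiply both sides by a test function v and integrate from 0 to 2/3:
  ∫_0^2/3 −u''(x) v(x) dx = ∫_0^2/3 f(x) v(x) dx.
Integrate the LHS by parts once:
  ∫_0^2/3 −u'' v dx = −[u'(x) v(x)]_0^2/3 + ∫_0^2/3 u'(x) v'(x) dx.
Thus ∫_0^2/3 u'(x) v'(x) dx = ∫_0^2/3 f(x) v(x) dx + [u'(x) v(x)]_0^2/3.
Choose V so that boundary terms are either known or forced to vanish.
u is Dirichlet: u(0) = u(2/3) = 0. Let V = H^1_0(0, 2/3); then v(0) = v(2/3) = 0, and [u' v]_0^2/3 = 0.
Weak formulation: find u (satisfying any essential BC) such that ∫_0^2/3 u'(x) v'(x) dx = ∫_0^2/3 f v dx for all v ∈ V.
Substituting f(x) = 4*sin(15*π*x/2), the right-hand side is ∫_0^2/3 (4*sin(15*π*x/2)) v dx.


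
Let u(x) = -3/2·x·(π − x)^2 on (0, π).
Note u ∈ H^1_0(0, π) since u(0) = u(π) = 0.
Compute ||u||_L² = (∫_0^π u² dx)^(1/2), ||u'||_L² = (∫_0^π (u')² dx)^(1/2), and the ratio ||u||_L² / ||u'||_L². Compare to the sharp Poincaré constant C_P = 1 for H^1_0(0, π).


||u||_L² / ||u'||_L² = sqrt(14)*π/14 < C_P = 1.

u(x) = -3/2·x·(π − x)^2, so u'(x) = 3*(π - 3*x)*(x - π)/2.
u(x) = -3/2·x·(π − x)^2 vanishes at x = 0 and x = π, so u ∈ H^1_0(0, π). Differentiate via the product rule and integrate the resulting polynomials term by term.
  ∫_0^π u² dx = ∫_0^π (9*x^6/4 - 9*π*x^5 + 27*π^2*x^4/2 - 9*π^3*x^3 + 9*π^4*x^2/4) dx. Term by term:
    ∫_0^π 9*x^6/4 dx = 9*π^7/28;  ∫_0^π -9*π*x^5 dx = -3*π^7/2;  ∫_0^π 27*π^2*x^4/2 dx = 27*π^7/10;
    ∫_0^π -9*π^3*x^3 dx = -9*π^7/4;  ∫_0^π 9*π^4*x^2/4 dx = 3*π^7/4.
  Sum: 9*π^7/28 − 3*π^7/2 + 27*π^7/10 − 9*π^7/4 + 3*π^7/4 = 3*π^7/140.
  ∫_0^π (u')² dx = ∫_0^π (81*x^4/4 - 54*π*x^3 + 99*π^2*x^2/2 - 18*π^3*x + 9*π^4/4) dx. Term by term:
    ∫_0^π 81*x^4/4 dx = 81*π^5/20;  ∫_0^π -54*π*x^3 dx = -27*π^5/2;  ∫_0^π 99*π^2*x^2/2 dx = 33*π^5/2;
    ∫_0^π -18*π^3*x dx = -9*π^5;  ∫_0^π 9*π^4/4 dx = 9*π^5/4.
  Sum: 81*π^5/20 − 27*π^5/2 + 33*π^5/2 − 9*π^5 + 9*π^5/4 = 3*π^5/10.
∫_0^π u² dx = 3*π^7/140, so ||u||_L² = sqrt(105)*π^(7/2)/70.
∫_0^π (u')² dx = 3*π^5/10, so ||u'||_L² = sqrt(30)*π^(5/2)/10.
Ratio ||u||_L² / ||u'||_L² = sqrt(14)*π/14.
Sharp Poincaré constant on H^1_0(0, π) is C_P = L/π = 1, achieved by sin(x).
A polynomial bump cannot attain the sharp Poincaré constant (only the first sine eigenfunction does), so the ratio is strictly less than C_P, consistent with ||u||_L² ≤ C_P ||u'||_L².


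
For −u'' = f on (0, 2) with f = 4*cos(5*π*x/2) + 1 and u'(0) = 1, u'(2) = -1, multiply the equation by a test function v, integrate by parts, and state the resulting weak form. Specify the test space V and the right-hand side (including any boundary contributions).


V = H^1(0, 2) (v unrestricted at boundary; u is determined up to an additive constant); weak form: ∫_0^2 u'v' dx = ∫_0^2 (4*cos(5*π*x/2) + 1) v dx − v(2) − v(0) for all v ∈ V.

Multiply both sides by a test function v and integrate from 0 to 2:
  ∫_0^2 −u''(x) v(x) dx = ∫_0^2 f(x) v(x) dx.
Integrate the LHS by parts once:
  ∫_0^2 −u'' v dx = −[u'(x) v(x)]_0^2 + ∫_0^2 u'(x) v'(x) dx.
Thus ∫_0^2 u'(x) v'(x) dx = ∫_0^2 f(x) v(x) dx + [u'(x) v(x)]_0^2.
Choose V so that boundary terms are either known or forced to vanish.
u has inhomogeneous Neumann u'(0) = 1, u'(2) = -1. [u' v]_0^2 = (-1)·v(2) − (1)·v(0) = − v(2) − v(0). Take V = H^1(0, 2); boundary term becomes part of RHS.
Weak formulation: find u (satisfying any essential BC) such that ∫_0^2 u'(x) v'(x) dx = ∫_0^2 f v dx − v(2) − v(0) for all v ∈ V (Neumann data are natural BCs: they enter the RHS as boundary terms).
Substituting f(x) = 4*cos(5*π*x/2) + 1, the right-hand side is ∫_0^2 (4*cos(5*π*x/2) + 1) v dx − v(2) − v(0).
Compatibility check (pure Neumann): taking v ≡ 1 ∈ V gives 0 = ∫_0^2 f dx + (-1) − (1), i.e. ∫_0^2 f dx must equal u'(0) − u'(2) = 2. Indeed ∫_0^2 (4*cos(5*π*x/2) + 1) dx = 2, so the data are compatible. The solution is then unique only up to an additive constant (fix it e.g. by requiring ∫_0^2 u dx = 0).


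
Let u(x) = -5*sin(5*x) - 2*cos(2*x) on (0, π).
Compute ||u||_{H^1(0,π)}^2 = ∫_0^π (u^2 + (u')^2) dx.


||u||_{H^1(0,π)}^2 = 1000/21 + 335*π

u'(x) = 4*sin(2*x) - 25*cos(5*x).
Expand u² and (u')² and integrate term by term on (0, π), using: for integers n ≥ 1, ∫_0^π sin²(nx) dx = ∫_0^π cos²(nx) dx = π/2; for n ≠ n', ∫_0^π sin(nx)sin(n'x) dx = ∫_0^π cos(nx)cos(n'x) dx = 0; and by product-to-sum, ∫_0^π sin(nx)cos(n'x) dx = ½∫_0^π [sin((n+n')x) + sin((n−n')x)] dx, which is 0 when n+n' is even and 2n/(n²−n'²) when n+n' is odd (it need not vanish on (0, π)).
  u² squared terms: (-5)²·∫sin(5x)² dx = 25·π/2 = 25*π/2;  (-2)²·∫cos(2x)² dx = 4·π/2 = 2*π.
  u² cross terms: 2·(-5)·(-2)·∫sin(5x)·cos(2x) dx = 20·(10/21) = 200/21.
  So ∫_0^π u² dx = 25*π/2 + 2*π + 200/21 = 200/21 + 29*π/2.
  (u')² squared terms: (-25)²·∫cos(5x)² dx = 625·π/2 = 625*π/2;  (4)²·∫sin(2x)² dx = 16·π/2 = 8*π.
  (u')² cross terms: 2·(-25)·(4)·∫cos(5x)·sin(2x) dx = -200·(-4/21) = 800/21.
  So ∫_0^π (u')² dx = 625*π/2 + 8*π + 800/21 = 800/21 + 641*π/2.
||u||_{H^1}^2 = (200/21 + 29*π/2) + (800/21 + 641*π/2) = 1000/21 + 335*π.


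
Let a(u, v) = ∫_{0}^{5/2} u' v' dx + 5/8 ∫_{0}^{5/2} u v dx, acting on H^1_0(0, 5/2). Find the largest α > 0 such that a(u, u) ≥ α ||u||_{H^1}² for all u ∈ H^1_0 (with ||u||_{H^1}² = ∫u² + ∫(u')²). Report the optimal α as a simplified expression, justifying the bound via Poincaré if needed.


α = (125 + 32*π^2)/(8*(25 + 4*π^2))

Coercivity of a(·,·) on H^1_0(0, 5/2) means a(u, u) ≥ α ||u||_{H^1}² for every u ∈ H^1_0.
The interval has length L = 5/2, and Poincaré/coercivity depend only on L. Here a(u, u) = ∫(u')² + (5/8)·∫u².
Here 0 < c = 5/8 < 1. The condition a(u,u) ≥ α||u||_{H^1}² reads (1−α)∫(u')² ≥ (α−c)∫u². Any admissible α is ≤ 1 (rapidly oscillating u have ∫u²/∫(u')² → 0), and α = 1 would force 0 ≥ (1−c)∫u², impossible since c < 1; so 1−α > 0. By the sharp Poincaré inequality on H^1_0 of an interval of length L, ∫(u')² ≥ (π/L)²∫u² with equality for the first sine mode sin(π(x−x₀)/L) (x₀ the left endpoint), so the inequality holds for all u iff (1−α)(π/L)² ≥ α − c, i.e. α ≤ ((π/L)² + c)/((π/L)² + 1) = (1 + c(L/π)²)/(1 + (L/π)²). With (π/L)² = 4*π^2/25 and c = 5/8, the largest admissible constant is α = ((π/L)² + c)/((π/L)² + 1).
Simplifying, α = (125 + 32*π^2)/(8*(25 + 4*π^2)).


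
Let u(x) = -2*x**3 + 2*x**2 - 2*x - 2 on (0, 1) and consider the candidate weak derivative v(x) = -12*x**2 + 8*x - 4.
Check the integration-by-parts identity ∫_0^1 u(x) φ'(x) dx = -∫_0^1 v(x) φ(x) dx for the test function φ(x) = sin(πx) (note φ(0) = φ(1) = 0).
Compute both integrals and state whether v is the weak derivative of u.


LHS = -24/π^3 + 6/π, RHS = -48/π^3 + 12/π. No, v is not the weak derivative of u.

u(x) = -2*x**3 + 2*x**2 - 2*x - 2, classical derivative u'(x) = -6*x**2 + 4*x - 2.
φ(x) = sin(πx), so φ'(x) = π*cos(π*x).
Note φ(0) = φ(1) = 0, so the boundary term u·φ vanishes.
LHS = ∫_0^1 u(x) φ'(x) dx = ∫_0^1 (-2*π*x^3*cos(π*x) + 2*π*x^2*cos(π*x) - 2*π*x*cos(π*x) - 2*π*cos(π*x)) dx. Term by term:
  ∫_0^1 -2*π*cos(π*x) dx = 0;  ∫_0^1 -2*π*x*cos(π*x) dx = 4/π;  ∫_0^1 -2*π*x^3*cos(π*x) dx = -24/π^3 + 6/π;
  ∫_0^1 2*π*x^2*cos(π*x) dx = -4/π.
Sum: 0 + 4/π + -24/π^3 + 6/π − 4/π = -24/π^3 + 6/π.
So LHS = -24/π^3 + 6/π.
∫_0^1 v(x) φ(x) dx = ∫_0^1 (-12*x^2*sin(π*x) + 8*x*sin(π*x) - 4*sin(π*x)) dx. Term by term:
  ∫_0^1 -4*sin(π*x) dx = -8/π;  ∫_0^1 -12*x^2*sin(π*x) dx = -12/π + 48/π^3;  ∫_0^1 8*x*sin(π*x) dx = 8/π.
Sum: -8/π + -12/π + 48/π^3 + 8/π = -12/π + 48/π^3.
So RHS = -∫_0^1 v(x) φ(x) dx = -48/π^3 + 12/π.
LHS − RHS = -6/π + 24/π^3 ≠ 0, so the identity fails.
(For a valid weak derivative the identity must hold for EVERY test function, in particular this one. The failure shows v is NOT the weak derivative of u.)
Correct weak derivative would be u'(x) = -6*x**2 + 4*x - 2.


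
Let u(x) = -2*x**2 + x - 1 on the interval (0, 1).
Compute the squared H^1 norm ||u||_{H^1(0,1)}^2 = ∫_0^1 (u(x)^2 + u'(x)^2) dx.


||u||_{H^1}^2 = 19/5

The H^1 norm (squared) on an interval (0, L) is
  ||u||_{H^1}^2 = ∫_0^L u(x)^2 dx + ∫_0^L u'(x)^2 dx.
Compute u'(x) = 1 - 4*x.
Then u(x)^2 = 4*x**4 - 4*x**3 + 5*x**2 - 2*x + 1 and u'(x)^2 = 16*x**2 - 8*x + 1.
Integrate each monomial from 0 to 1 using ∫_0^1 c·x^n dx = c·1^(n+1)/(n+1):
  ∫_0^1 u(x)^2 dx = ∫_0^1 (4*x^4 - 4*x^3 + 5*x^2 - 2*x + 1) dx. Term by term:
    ∫_0^1 4*x^4 dx = 4/5;  ∫_0^1 -4*x^3 dx = -1;  ∫_0^1 5*x^2 dx = 5/3;
    ∫_0^1 -2*x dx = -1;  ∫_0^1 1 dx = 1.
  Sum: 4/5 − 1 + 5/3 − 1 + 1 = 22/15.
  ∫_0^1 u'(x)^2 dx = ∫_0^1 (16*x^2 - 8*x + 1) dx. Term by term:
    ∫_0^1 16*x^2 dx = 16/3;  ∫_0^1 -8*x dx = -4;  ∫_0^1 1 dx = 1.
  Sum: 16/3 − 4 + 1 = 7/3.
Adding: ||u||_{H^1}^2 = 22/15 + 7/3 = 19/5.


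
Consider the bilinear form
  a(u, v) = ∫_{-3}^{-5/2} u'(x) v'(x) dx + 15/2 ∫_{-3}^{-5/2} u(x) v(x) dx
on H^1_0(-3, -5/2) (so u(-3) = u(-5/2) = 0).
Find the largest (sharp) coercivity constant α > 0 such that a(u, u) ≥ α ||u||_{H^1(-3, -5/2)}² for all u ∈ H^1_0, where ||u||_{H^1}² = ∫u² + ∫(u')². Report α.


α = 1

Coercivity of a(·,·) on H^1_0(-3, -5/2) means a(u, u) ≥ α ||u||_{H^1}² for every u ∈ H^1_0.
The interval has length L = 1/2, and Poincaré/coercivity depend only on L. Here a(u, u) = ∫(u')² + (15/2)·∫u².
Here c = 15/2 ≥ 1, so a(u,u) = ∫(u')² + c∫u² ≥ ∫(u')² + ∫u² = ||u||_{H^1}², i.e. α = 1 works. No larger α is possible: a(u,u) ≥ α||u||_{H^1}² means (1−α)∫(u')² ≥ (α−c)∫u², and for the modes u_n = sin(nπ(x−x₀)/L) (x₀ the left endpoint) one has ∫u_n²/∫(u_n')² = (L/(nπ))² → 0, so a(u_n,u_n)/||u_n||_{H^1}² → 1. Hence the optimal constant is α = 1.
Therefore α = 1.


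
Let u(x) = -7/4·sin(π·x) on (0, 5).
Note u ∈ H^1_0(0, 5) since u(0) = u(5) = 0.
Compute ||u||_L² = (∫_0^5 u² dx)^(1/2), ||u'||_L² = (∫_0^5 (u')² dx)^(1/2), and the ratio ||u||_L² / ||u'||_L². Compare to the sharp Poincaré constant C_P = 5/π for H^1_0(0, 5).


||u||_L² / ||u'||_L² = 1/π < C_P = 5/π.

u(x) = -7/4·sin(π·x), so u'(x) = -7*π*cos(π*x)/4.
Writing u(x) = A·sin(kπx/L) with A = -7/4 and k = 5, use ∫_0^L sin²(kπx/L) dx = L/2 and ∫_0^L cos²(kπx/L) dx = L/2.
u² = 49/16·sin²(π·x) and (u')² = 49*π^2/16·cos²(π·x), and each of sin², cos² integrates to L/2 = 5/2 over (0, 5).
∫_0^5 u² dx = 245/32, so ||u||_L² = 7*sqrt(10)/8.
∫_0^5 (u')² dx = 245*π^2/32, so ||u'||_L² = 7*sqrt(10)*π/8.
Ratio ||u||_L² / ||u'||_L² = 1/π.
Sharp Poincaré constant on H^1_0(0, 5) is C_P = L/π = 5/π, achieved by sin(π/5·x).
This is the k = 5 harmonic; the ratio L/(kπ) is strictly less than C_P = L/π, consistent with the sharp inequality ||u||_L² ≤ C_P ||u'||_L².


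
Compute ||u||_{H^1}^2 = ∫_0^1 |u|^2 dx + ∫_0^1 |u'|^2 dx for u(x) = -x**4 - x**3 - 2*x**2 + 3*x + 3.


||u||_{H^1}^2 = 4043/180

The H^1 norm (squared) on an interval (0, L) is
  ||u||_{H^1}^2 = ∫_0^L u(x)^2 dx + ∫_0^L u'(x)^2 dx.
Compute u'(x) = -4*x**3 - 3*x**2 - 4*x + 3.
Then u(x)^2 = x**8 + 2*x**7 + 5*x**6 - 2*x**5 - 8*x**4 - 18*x**3 - 3*x**2 + 18*x + 9 and u'(x)^2 = 16*x**6 + 24*x**5 + 41*x**4 - 2*x**2 - 24*x + 9.
Integrate each monomial from 0 to 1 using ∫_0^1 c·x^n dx = c·1^(n+1)/(n+1):
  ∫_0^1 u(x)^2 dx = ∫_0^1 (x^8 + 2*x^7 + 5*x^6 - 2*x^5 - 8*x^4 - 18*x^3 - 3*x^2 + 18*x + 9) dx. Term by term:
    ∫_0^1 x^8 dx = 1/9;  ∫_0^1 2*x^7 dx = 1/4;  ∫_0^1 5*x^6 dx = 5/7;
    ∫_0^1 -2*x^5 dx = -1/3;  ∫_0^1 -8*x^4 dx = -8/5;  ∫_0^1 -18*x^3 dx = -9/2;
    ∫_0^1 -3*x^2 dx = -1;  ∫_0^1 18*x dx = 9;  ∫_0^1 9 dx = 9.
  Sum: 1/9 + 1/4 + 5/7 − 1/3 − 8/5 − 9/2 − 1 + 9 + 9 = 14669/1260.
  ∫_0^1 u'(x)^2 dx = ∫_0^1 (16*x^6 + 24*x^5 + 41*x^4 - 2*x^2 - 24*x + 9) dx. Term by term:
    ∫_0^1 16*x^6 dx = 16/7;  ∫_0^1 24*x^5 dx = 4;  ∫_0^1 41*x^4 dx = 41/5;
    ∫_0^1 -2*x^2 dx = -2/3;  ∫_0^1 -24*x dx = -12;  ∫_0^1 9 dx = 9.
  Sum: 16/7 + 4 + 41/5 − 2/3 − 12 + 9 = 1136/105.
Adding: ||u||_{H^1}^2 = 14669/1260 + 1136/105 = 4043/180.


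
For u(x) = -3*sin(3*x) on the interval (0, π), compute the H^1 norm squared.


||u||_{H^1(0,π)}^2 = 45*π

u'(x) = -9*cos(3*x).
Expand u² and (u')² and integrate term by term on (0, π), using: for integers n ≥ 1, ∫_0^π sin²(nx) dx = ∫_0^π cos²(nx) dx = π/2; for n ≠ n', ∫_0^π sin(nx)sin(n'x) dx = ∫_0^π cos(nx)cos(n'x) dx = 0; and by product-to-sum, ∫_0^π sin(nx)cos(n'x) dx = ½∫_0^π [sin((n+n')x) + sin((n−n')x)] dx, which is 0 when n+n' is even and 2n/(n²−n'²) when n+n' is odd (it need not vanish on (0, π)).
  u² squared terms: (-3)²·∫sin(3x)² dx = 9·π/2 = 9*π/2.
  So ∫_0^π u² dx = 9*π/2.
  (u')² squared terms: (-9)²·∫cos(3x)² dx = 81·π/2 = 81*π/2.
  So ∫_0^π (u')² dx = 81*π/2.
||u||_{H^1}^2 = (9*π/2) + (81*π/2) = 45*π.


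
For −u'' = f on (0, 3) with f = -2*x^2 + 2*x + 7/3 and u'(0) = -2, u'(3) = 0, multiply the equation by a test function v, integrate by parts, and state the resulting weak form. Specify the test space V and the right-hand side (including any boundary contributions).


V = H^1(0, 3) (v unrestricted at boundary; u is determined up to an additive constant); weak form: ∫_0^3 u'v' dx = ∫_0^3 (-2*x^2 + 2*x + 7/3) v dx + 2·v(0) for all v ∈ V.

Multiply both sides by a test function v and integrate from 0 to 3:
  ∫_0^3 −u''(x) v(x) dx = ∫_0^3 f(x) v(x) dx.
Integrate the LHS by parts once:
  ∫_0^3 −u'' v dx = −[u'(x) v(x)]_0^3 + ∫_0^3 u'(x) v'(x) dx.
Thus ∫_0^3 u'(x) v'(x) dx = ∫_0^3 f(x) v(x) dx + [u'(x) v(x)]_0^3.
Choose V so that boundary terms are either known or forced to vanish.
u has inhomogeneous Neumann u'(0) = -2, u'(3) = 0. [u' v]_0^3 = (0)·v(3) − (-2)·v(0) = 2·v(0). Take V = H^1(0, 3); boundary term becomes part of RHS.
Weak formulation: find u (satisfying any essential BC) such that ∫_0^3 u'(x) v'(x) dx = ∫_0^3 f v dx + 2·v(0) for all v ∈ V (Neumann data are natural BCs: they enter the RHS as boundary terms).
Substituting f(x) = -2*x^2 + 2*x + 7/3, the right-hand side is ∫_0^3 (-2*x^2 + 2*x + 7/3) v dx + 2·v(0).
Compatibility check (pure Neumann): taking v ≡ 1 ∈ V gives 0 = ∫_0^3 f dx + (0) − (-2), i.e. ∫_0^3 f dx must equal u'(0) − u'(3) = -2. Indeed ∫_0^3 (-2*x^2 + 2*x + 7/3) dx = -2, so the data are compatible. The solution is then unique only up to an additive constant (fix it e.g. by requiring ∫_0^3 u dx = 0).


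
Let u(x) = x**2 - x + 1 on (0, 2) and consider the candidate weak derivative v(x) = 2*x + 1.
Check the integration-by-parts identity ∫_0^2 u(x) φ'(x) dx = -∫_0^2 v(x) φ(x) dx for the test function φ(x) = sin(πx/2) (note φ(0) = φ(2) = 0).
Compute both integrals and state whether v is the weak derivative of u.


LHS = -4/π, RHS = -12/π. No, v is not the weak derivative of u.

u(x) = x**2 - x + 1, classical derivative u'(x) = 2*x - 1.
φ(x) = sin(πx/2), so φ'(x) = π*cos(π*x/2)/2.
Note φ(0) = φ(2) = 0, so the boundary term u·φ vanishes.
LHS = ∫_0^2 u(x) φ'(x) dx = ∫_0^2 (π*x^2*cos(π*x/2)/2 - π*x*cos(π*x/2)/2 + π*cos(π*x/2)/2) dx. Term by term:
  ∫_0^2 π*cos(π*x/2)/2 dx = 0;  ∫_0^2 π*x^2*cos(π*x/2)/2 dx = -8/π;  ∫_0^2 -π*x*cos(π*x/2)/2 dx = 4/π.
Sum: 0 − 8/π + 4/π = -4/π.
So LHS = -4/π.
∫_0^2 v(x) φ(x) dx = ∫_0^2 (2*x*sin(π*x/2) + sin(π*x/2)) dx. Term by term:
  ∫_0^2 2*x*sin(π*x/2) dx = 8/π;  ∫_0^2 sin(π*x/2) dx = 4/π.
Sum: 8/π + 4/π = 12/π.
So RHS = -∫_0^2 v(x) φ(x) dx = -12/π.
LHS − RHS = 8/π ≠ 0, so the identity fails.
(For a valid weak derivative the identity must hold for EVERY test function, in particular this one. The failure shows v is NOT the weak derivative of u.)
Correct weak derivative would be u'(x) = 2*x - 1.


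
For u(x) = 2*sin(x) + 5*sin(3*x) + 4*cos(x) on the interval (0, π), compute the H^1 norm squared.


||u||_{H^1(0,π)}^2 = 145*π

u'(x) = -4*sin(x) + 2*cos(x) + 15*cos(3*x).
Expand u² and (u')² and integrate term by term on (0, π), using: for integers n ≥ 1, ∫_0^π sin²(nx) dx = ∫_0^π cos²(nx) dx = π/2; for n ≠ n', ∫_0^π sin(nx)sin(n'x) dx = ∫_0^π cos(nx)cos(n'x) dx = 0; and by product-to-sum, ∫_0^π sin(nx)cos(n'x) dx = ½∫_0^π [sin((n+n')x) + sin((n−n')x)] dx, which is 0 when n+n' is even and 2n/(n²−n'²) when n+n' is odd (it need not vanish on (0, π)).
  u² squared terms: (2)²·∫sin(x)² dx = 4·π/2 = 2*π;  (4)²·∫cos(x)² dx = 16·π/2 = 8*π;  (5)²·∫sin(3x)² dx = 25·π/2 = 25*π/2.
  u² cross terms: 2·(2)·(4)·∫sin(x)·cos(x) dx = 16·(0) = 0;  2·(2)·(5)·∫sin(x)·sin(3x) dx = 20·(0) = 0;  2·(4)·(5)·∫cos(x)·sin(3x) dx = 40·(0) = 0.
  So ∫_0^π u² dx = 2*π + 8*π + 25*π/2 + 0 + 0 + 0 = 45*π/2.
  (u')² squared terms: (-4)²·∫sin(x)² dx = 16·π/2 = 8*π;  (2)²·∫cos(x)² dx = 4·π/2 = 2*π;  (15)²·∫cos(3x)² dx = 225·π/2 = 225*π/2.
  (u')² cross terms: 2·(-4)·(2)·∫sin(x)·cos(x) dx = -16·(0) = 0;  2·(-4)·(15)·∫sin(x)·cos(3x) dx = -120·(0) = 0;  2·(2)·(15)·∫cos(x)·cos(3x) dx = 60·(0) = 0.
  So ∫_0^π (u')² dx = 8*π + 2*π + 225*π/2 + 0 + 0 + 0 = 245*π/2.
||u||_{H^1}^2 = (45*π/2) + (245*π/2) = 145*π.


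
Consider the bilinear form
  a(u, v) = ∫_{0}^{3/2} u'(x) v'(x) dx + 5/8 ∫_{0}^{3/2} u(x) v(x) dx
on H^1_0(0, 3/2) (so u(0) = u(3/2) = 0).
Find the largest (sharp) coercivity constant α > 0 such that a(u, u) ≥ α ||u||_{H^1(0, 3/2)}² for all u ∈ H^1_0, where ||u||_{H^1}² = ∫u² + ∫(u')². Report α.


α = (45 + 32*π^2)/(8*(9 + 4*π^2))

Coercivity of a(·,·) on H^1_0(0, 3/2) means a(u, u) ≥ α ||u||_{H^1}² for every u ∈ H^1_0.
The interval has length L = 3/2, and Poincaré/coercivity depend only on L. Here a(u, u) = ∫(u')² + (5/8)·∫u².
Here 0 < c = 5/8 < 1. The condition a(u,u) ≥ α||u||_{H^1}² reads (1−α)∫(u')² ≥ (α−c)∫u². Any admissible α is ≤ 1 (rapidly oscillating u have ∫u²/∫(u')² → 0), and α = 1 would force 0 ≥ (1−c)∫u², impossible since c < 1; so 1−α > 0. By the sharp Poincaré inequality on H^1_0 of an interval of length L, ∫(u')² ≥ (π/L)²∫u² with equality for the first sine mode sin(π(x−x₀)/L) (x₀ the left endpoint), so the inequality holds for all u iff (1−α)(π/L)² ≥ α − c, i.e. α ≤ ((π/L)² + c)/((π/L)² + 1) = (1 + c(L/π)²)/(1 + (L/π)²). With (π/L)² = 4*π^2/9 and c = 5/8, the largest admissible constant is α = ((π/L)² + c)/((π/L)² + 1).
Simplifying, α = (45 + 32*π^2)/(8*(9 + 4*π^2)).


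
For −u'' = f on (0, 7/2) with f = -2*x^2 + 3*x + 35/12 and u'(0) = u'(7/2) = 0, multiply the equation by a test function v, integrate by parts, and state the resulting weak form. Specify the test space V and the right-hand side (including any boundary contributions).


V = H^1(0, 7/2) (no boundary constraint on v; u is determined up to an additive constant); weak form: ∫_0^7/2 u'v' dx = ∫_0^7/2 (-2*x^2 + 3*x + 35/12) v dx for all v ∈ V.

Multiply both sides by a test function v and integrate from 0 to 7/2:
  ∫_0^7/2 −u''(x) v(x) dx = ∫_0^7/2 f(x) v(x) dx.
Integrate the LHS by parts once:
  ∫_0^7/2 −u'' v dx = −[u'(x) v(x)]_0^7/2 + ∫_0^7/2 u'(x) v'(x) dx.
Thus ∫_0^7/2 u'(x) v'(x) dx = ∫_0^7/2 f(x) v(x) dx + [u'(x) v(x)]_0^7/2.
Choose V so that boundary terms are either known or forced to vanish.
u has homogeneous Neumann: u'(0) = u'(7/2) = 0. So [u' v]_0^7/2 = 0·v(7/2) − 0·v(0) = 0 for any v; take V = H^1(0, 7/2).
Weak formulation: find u (satisfying any essential BC) such that ∫_0^7/2 u'(x) v'(x) dx = ∫_0^7/2 f v dx for all v ∈ V (homogeneous Neumann, so boundary terms vanish).
Substituting f(x) = -2*x^2 + 3*x + 35/12, the right-hand side is ∫_0^7/2 (-2*x^2 + 3*x + 35/12) v dx.
Compatibility check (pure Neumann): taking v ≡ 1 ∈ V gives 0 = ∫_0^7/2 f dx + (0) − (0), i.e. ∫_0^7/2 f dx must equal u'(0) − u'(7/2) = 0. Indeed ∫_0^7/2 (-2*x^2 + 3*x + 35/12) dx = 0, so the data are compatible. The solution is then unique only up to an additive constant (fix it e.g. by requiring ∫_0^7/2 u dx = 0).


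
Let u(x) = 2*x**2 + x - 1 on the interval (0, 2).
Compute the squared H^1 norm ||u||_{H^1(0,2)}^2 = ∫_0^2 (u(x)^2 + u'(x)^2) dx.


||u||_{H^1}^2 = 1384/15

The H^1 norm (squared) on an interval (0, L) is
  ||u||_{H^1}^2 = ∫_0^L u(x)^2 dx + ∫_0^L u'(x)^2 dx.
Compute u'(x) = 4*x + 1.
Then u(x)^2 = 4*x**4 + 4*x**3 - 3*x**2 - 2*x + 1 and u'(x)^2 = 16*x**2 + 8*x + 1.
Integrate each monomial from 0 to 2 using ∫_0^2 c·x^n dx = c·2^(n+1)/(n+1):
  ∫_0^2 u(x)^2 dx = ∫_0^2 (4*x^4 + 4*x^3 - 3*x^2 - 2*x + 1) dx. Term by term:
    ∫_0^2 4*x^4 dx = 128/5;  ∫_0^2 4*x^3 dx = 16;  ∫_0^2 -3*x^2 dx = -8;
    ∫_0^2 -2*x dx = -4;  ∫_0^2 1 dx = 2.
  Sum: 128/5 + 16 − 8 − 4 + 2 = 158/5.
  ∫_0^2 u'(x)^2 dx = ∫_0^2 (16*x^2 + 8*x + 1) dx. Term by term:
    ∫_0^2 16*x^2 dx = 128/3;  ∫_0^2 8*x dx = 16;  ∫_0^2 1 dx = 2.
  Sum: 128/3 + 16 + 2 = 182/3.
Adding: ||u||_{H^1}^2 = 158/5 + 182/3 = 1384/15.


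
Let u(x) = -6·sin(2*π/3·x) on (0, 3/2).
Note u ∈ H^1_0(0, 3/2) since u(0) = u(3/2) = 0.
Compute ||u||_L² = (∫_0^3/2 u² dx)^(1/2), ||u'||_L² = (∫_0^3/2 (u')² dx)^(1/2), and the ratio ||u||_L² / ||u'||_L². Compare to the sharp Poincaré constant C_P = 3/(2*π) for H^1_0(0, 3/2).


||u||_L² / ||u'||_L² = 3/(2*π) = C_P.

u(x) = -6·sin(2*π/3·x), so u'(x) = -4*π*cos(2*π*x/3).
Writing u(x) = A·sin(kπx/L) with A = -6 and k = 1, use ∫_0^L sin²(kπx/L) dx = L/2 and ∫_0^L cos²(kπx/L) dx = L/2.
u² = 36·sin²(2*π/3·x) and (u')² = 16*π^2·cos²(2*π/3·x), and each of sin², cos² integrates to L/2 = 3/4 over (0, 3/2).
∫_0^3/2 u² dx = 27, so ||u||_L² = 3*sqrt(3).
∫_0^3/2 (u')² dx = 12*π^2, so ||u'||_L² = 2*sqrt(3)*π.
Ratio ||u||_L² / ||u'||_L² = 3/(2*π).
Sharp Poincaré constant on H^1_0(0, 3/2) is C_P = L/π = 3/(2*π), achieved by sin(2*π/3·x).
This is the k = 1 eigenfunction (up to amplitude), so the ratio equals the sharp Poincaré constant exactly.


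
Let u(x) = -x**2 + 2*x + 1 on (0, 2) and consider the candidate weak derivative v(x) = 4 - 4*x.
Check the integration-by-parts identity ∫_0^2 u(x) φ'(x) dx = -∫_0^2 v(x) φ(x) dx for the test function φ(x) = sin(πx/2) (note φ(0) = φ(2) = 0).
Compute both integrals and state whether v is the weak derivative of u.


LHS = 0, RHS = 0. No, v is not the weak derivative of u.

u(x) = -x**2 + 2*x + 1, classical derivative u'(x) = 2 - 2*x.
φ(x) = sin(πx/2), so φ'(x) = π*cos(π*x/2)/2.
Note φ(0) = φ(2) = 0, so the boundary term u·φ vanishes.
LHS = ∫_0^2 u(x) φ'(x) dx = ∫_0^2 (-π*x^2*cos(π*x/2)/2 + π*x*cos(π*x/2) + π*cos(π*x/2)/2) dx. Term by term:
  ∫_0^2 π*cos(π*x/2)/2 dx = 0;  ∫_0^2 π*x*cos(π*x/2) dx = -8/π;  ∫_0^2 -π*x^2*cos(π*x/2)/2 dx = 8/π.
Sum: 0 − 8/π + 8/π = 0.
So LHS = 0.
∫_0^2 v(x) φ(x) dx = ∫_0^2 (-4*x*sin(π*x/2) + 4*sin(π*x/2)) dx. Term by term:
  ∫_0^2 4*sin(π*x/2) dx = 16/π;  ∫_0^2 -4*x*sin(π*x/2) dx = -16/π.
Sum: 16/π − 16/π = 0.
So RHS = -∫_0^2 v(x) φ(x) dx = 0.
LHS = RHS, so the identity holds for this particular φ. But this is necessary, not sufficient: a weak derivative must satisfy the identity for EVERY test function in C_c^∞(0, 2).
Here u is smooth, so its weak derivative equals its classical derivative u'(x) = 2 - 2*x. Since v(x) = 4 - 4*x ≠ u'(x), v is NOT the weak derivative of u — the agreement for this single φ is a coincidence (the difference v − u' happens to be L²-orthogonal to this φ).


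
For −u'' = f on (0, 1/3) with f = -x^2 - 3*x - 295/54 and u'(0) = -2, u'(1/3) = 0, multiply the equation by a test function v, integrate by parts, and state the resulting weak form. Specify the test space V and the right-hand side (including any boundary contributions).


V = H^1(0, 1/3) (v unrestricted at boundary; u is determined up to an additive constant); weak form: ∫_0^1/3 u'v' dx = ∫_0^1/3 (-x^2 - 3*x - 295/54) v dx + 2·v(0) for all v ∈ V.

Multiply both sides by a test function v and integrate from 0 to 1/3:
  ∫_0^1/3 −u''(x) v(x) dx = ∫_0^1/3 f(x) v(x) dx.
Integrate the LHS by parts once:
  ∫_0^1/3 −u'' v dx = −[u'(x) v(x)]_0^1/3 + ∫_0^1/3 u'(x) v'(x) dx.
Thus ∫_0^1/3 u'(x) v'(x) dx = ∫_0^1/3 f(x) v(x) dx + [u'(x) v(x)]_0^1/3.
Choose V so that boundary terms are either known or forced to vanish.
u has inhomogeneous Neumann u'(0) = -2, u'(1/3) = 0. [u' v]_0^1/3 = (0)·v(1/3) − (-2)·v(0) = 2·v(0). Take V = H^1(0, 1/3); boundary term becomes part of RHS.
Weak formulation: find u (satisfying any essential BC) such that ∫_0^1/3 u'(x) v'(x) dx = ∫_0^1/3 f v dx + 2·v(0) for all v ∈ V (Neumann data are natural BCs: they enter the RHS as boundary terms).
Substituting f(x) = -x^2 - 3*x - 295/54, the right-hand side is ∫_0^1/3 (-x^2 - 3*x - 295/54) v dx + 2·v(0).
Compatibility check (pure Neumann): taking v ≡ 1 ∈ V gives 0 = ∫_0^1/3 f dx + (0) − (-2), i.e. ∫_0^1/3 f dx must equal u'(0) − u'(1/3) = -2. Indeed ∫_0^1/3 (-x^2 - 3*x - 295/54) dx = -2, so the data are compatible. The solution is then unique only up to an additive constant (fix it e.g. by requiring ∫_0^1/3 u dx = 0).


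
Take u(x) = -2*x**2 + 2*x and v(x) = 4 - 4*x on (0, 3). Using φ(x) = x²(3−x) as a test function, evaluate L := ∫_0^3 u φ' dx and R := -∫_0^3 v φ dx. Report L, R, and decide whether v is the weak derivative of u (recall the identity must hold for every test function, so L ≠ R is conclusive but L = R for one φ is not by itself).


LHS = 351/10, RHS = 108/5. No, v is not the weak derivative of u.

u(x) = -2*x**2 + 2*x, classical derivative u'(x) = 2 - 4*x.
φ(x) = x²(3−x), so φ'(x) = 3*x*(2 - x).
Note φ(0) = φ(3) = 0, so the boundary term u·φ vanishes.
LHS = ∫_0^3 u(x) φ'(x) dx = ∫_0^3 (6*x^4 - 18*x^3 + 12*x^2) dx. Term by term:
  ∫_0^3 6*x^4 dx = 1458/5;  ∫_0^3 -18*x^3 dx = -729/2;  ∫_0^3 12*x^2 dx = 108.
Sum: 1458/5 − 729/2 + 108 = 351/10.
So LHS = 351/10.
∫_0^3 v(x) φ(x) dx = ∫_0^3 (4*x^4 - 16*x^3 + 12*x^2) dx. Term by term:
  ∫_0^3 4*x^4 dx = 972/5;  ∫_0^3 -16*x^3 dx = -324;  ∫_0^3 12*x^2 dx = 108.
Sum: 972/5 − 324 + 108 = -108/5.
So RHS = -∫_0^3 v(x) φ(x) dx = 108/5.
LHS − RHS = 27/2 ≠ 0, so the identity fails.
(For a valid weak derivative the identity must hold for EVERY test function, in particular this one. The failure shows v is NOT the weak derivative of u.)
Correct weak derivative would be u'(x) = 2 - 4*x.


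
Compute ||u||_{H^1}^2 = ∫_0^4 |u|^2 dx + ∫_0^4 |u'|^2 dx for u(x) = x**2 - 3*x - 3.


||u||_{H^1}^2 = 1352/15

The H^1 norm (squared) on an interval (0, L) is
  ||u||_{H^1}^2 = ∫_0^L u(x)^2 dx + ∫_0^L u'(x)^2 dx.
Compute u'(x) = 2*x - 3.
Then u(x)^2 = x**4 - 6*x**3 + 3*x**2 + 18*x + 9 and u'(x)^2 = 4*x**2 - 12*x + 9.
Integrate each monomial from 0 to 4 using ∫_0^4 c·x^n dx = c·4^(n+1)/(n+1):
  ∫_0^4 u(x)^2 dx = ∫_0^4 (x^4 - 6*x^3 + 3*x^2 + 18*x + 9) dx. Term by term:
    ∫_0^4 x^4 dx = 1024/5;  ∫_0^4 -6*x^3 dx = -384;  ∫_0^4 3*x^2 dx = 64;
    ∫_0^4 18*x dx = 144;  ∫_0^4 9 dx = 36.
  Sum: 1024/5 − 384 + 64 + 144 + 36 = 324/5.
  ∫_0^4 u'(x)^2 dx = ∫_0^4 (4*x^2 - 12*x + 9) dx. Term by term:
    ∫_0^4 4*x^2 dx = 256/3;  ∫_0^4 -12*x dx = -96;  ∫_0^4 9 dx = 36.
  Sum: 256/3 − 96 + 36 = 76/3.
Adding: ||u||_{H^1}^2 = 324/5 + 76/3 = 1352/15.


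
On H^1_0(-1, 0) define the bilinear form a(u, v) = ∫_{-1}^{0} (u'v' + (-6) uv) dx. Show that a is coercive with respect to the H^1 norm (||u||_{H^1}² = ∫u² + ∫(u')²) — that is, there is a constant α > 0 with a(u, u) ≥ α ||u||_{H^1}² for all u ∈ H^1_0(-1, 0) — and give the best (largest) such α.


α = (-6 + π^2)/(1 + π^2)

Coercivity of a(·,·) on H^1_0(-1, 0) means a(u, u) ≥ α ||u||_{H^1}² for every u ∈ H^1_0.
The interval has length L = 1, and Poincaré/coercivity depend only on L. Here a(u, u) = ∫(u')² + (-6)·∫u².
Here c = -6 < 0 with |c| < (π/L)² = π^2, so coercivity still holds. The condition a(u,u) ≥ α||u||_{H^1}² reads (1−α)∫(u')² ≥ (α−c)∫u². Any admissible α is ≤ 1 (rapidly oscillating u have ∫u²/∫(u')² → 0), and α = 1 would force 0 ≥ (1−c)∫u², impossible since c < 1; so 1−α > 0. By the sharp Poincaré inequality on H^1_0 of an interval of length L, ∫(u')² ≥ (π/L)²∫u² with equality for the first sine mode sin(π(x−x₀)/L) (x₀ the left endpoint), so the inequality holds for all u iff (1−α)(π/L)² ≥ α − c, i.e. α ≤ ((π/L)² + c)/((π/L)² + 1) = (1 + c(L/π)²)/(1 + (L/π)²). (Direct route, valid since c ≤ 0: Poincaré gives c∫u² ≥ c(L/π)²∫(u')², so a(u,u) ≥ (1 + c(L/π)²)∫(u')², while ||u||_{H^1}² ≤ (1 + (L/π)²)∫(u')²; dividing yields the same α.) With (π/L)² = π^2 and c = -6, the largest admissible constant is α = ((π/L)² + c)/((π/L)² + 1).
Simplifying, α = (-6 + π^2)/(1 + π^2).


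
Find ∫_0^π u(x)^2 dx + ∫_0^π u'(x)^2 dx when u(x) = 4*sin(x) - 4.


||u||_{H^1(0,π)}^2 = -64 + 32*π

u'(x) = 4*cos(x).
Expand u² and (u')² and integrate term by term on (0, π), using: for integers n ≥ 1, ∫_0^π sin²(nx) dx = ∫_0^π cos²(nx) dx = π/2; for n ≠ n', ∫_0^π sin(nx)sin(n'x) dx = ∫_0^π cos(nx)cos(n'x) dx = 0; and by product-to-sum, ∫_0^π sin(nx)cos(n'x) dx = ½∫_0^π [sin((n+n')x) + sin((n−n')x)] dx, which is 0 when n+n' is even and 2n/(n²−n'²) when n+n' is odd (it need not vanish on (0, π)). For the constant mode: ∫_0^π 1 dx = π, ∫_0^π cos(nx) dx = 0, ∫_0^π sin(nx) dx = (1−(−1)^n)/n.
  u² squared terms: (-4)²·∫1 dx = 16·π = 16*π;  (4)²·∫sin(x)² dx = 16·π/2 = 8*π.
  u² cross terms: 2·(-4)·(4)·∫1·sin(x) dx = -32·(2) = -64.
  So ∫_0^π u² dx = 16*π + 8*π − 64 = -64 + 24*π.
  (u')² squared terms: (4)²·∫cos(x)² dx = 16·π/2 = 8*π.
  So ∫_0^π (u')² dx = 8*π.
||u||_{H^1}^2 = (-64 + 24*π) + (8*π) = -64 + 32*π.


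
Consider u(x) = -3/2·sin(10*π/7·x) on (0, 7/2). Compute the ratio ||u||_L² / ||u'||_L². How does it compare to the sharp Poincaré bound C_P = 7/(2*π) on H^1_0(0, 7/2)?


||u||_L² / ||u'||_L² = 7/(10*π) < C_P = 7/(2*π).

u(x) = -3/2·sin(10*π/7·x), so u'(x) = -15*π*cos(10*π*x/7)/7.
Writing u(x) = A·sin(kπx/L) with A = -3/2 and k = 5, use ∫_0^L sin²(kπx/L) dx = L/2 and ∫_0^L cos²(kπx/L) dx = L/2.
u² = 9/4·sin²(10*π/7·x) and (u')² = 225*π^2/49·cos²(10*π/7·x), and each of sin², cos² integrates to L/2 = 7/4 over (0, 7/2).
∫_0^7/2 u² dx = 63/16, so ||u||_L² = 3*sqrt(7)/4.
∫_0^7/2 (u')² dx = 225*π^2/28, so ||u'||_L² = 15*sqrt(7)*π/14.
Ratio ||u||_L² / ||u'||_L² = 7/(10*π).
Sharp Poincaré constant on H^1_0(0, 7/2) is C_P = L/π = 7/(2*π), achieved by sin(2*π/7·x).
This is the k = 5 harmonic; the ratio L/(kπ) is strictly less than C_P = L/π, consistent with the sharp inequality ||u||_L² ≤ C_P ||u'||_L².


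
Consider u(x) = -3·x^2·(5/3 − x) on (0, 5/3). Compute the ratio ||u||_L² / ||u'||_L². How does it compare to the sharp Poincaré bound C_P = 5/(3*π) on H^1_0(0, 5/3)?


||u||_L² / ||u'||_L² = 5*sqrt(14)/42 < C_P = 5/(3*π).

u(x) = -3·x^2·(5/3 − x), so u'(x) = x*(9*x - 10).
u(x) = -3·x^2·(5/3 − x) vanishes at x = 0 and x = 5/3, so u ∈ H^1_0(0, 5/3). Differentiate via the product rule and integrate the resulting polynomials term by term.
  ∫_0^5/3 u² dx = ∫_0^5/3 (9*x^6 - 30*x^5 + 25*x^4) dx. Term by term:
    ∫_0^5/3 9*x^6 dx = 78125/1701;  ∫_0^5/3 -30*x^5 dx = -78125/729;  ∫_0^5/3 25*x^4 dx = 15625/243.
  Sum: 78125/1701 − 78125/729 + 15625/243 = 15625/5103.
  ∫_0^5/3 (u')² dx = ∫_0^5/3 (81*x^4 - 180*x^3 + 100*x^2) dx. Term by term:
    ∫_0^5/3 81*x^4 dx = 625/3;  ∫_0^5/3 -180*x^3 dx = -3125/9;  ∫_0^5/3 100*x^2 dx = 12500/81.
  Sum: 625/3 − 3125/9 + 12500/81 = 1250/81.
∫_0^5/3 u² dx = 15625/5103, so ||u||_L² = 125*sqrt(7)/189.
∫_0^5/3 (u')² dx = 1250/81, so ||u'||_L² = 25*sqrt(2)/9.
Ratio ||u||_L² / ||u'||_L² = 5*sqrt(14)/42.
Sharp Poincaré constant on H^1_0(0, 5/3) is C_P = L/π = 5/(3*π), achieved by sin(3*π/5·x).
A polynomial bump cannot attain the sharp Poincaré constant (only the first sine eigenfunction does), so the ratio is strictly less than C_P, consistent with ||u||_L² ≤ C_P ||u'||_L².
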